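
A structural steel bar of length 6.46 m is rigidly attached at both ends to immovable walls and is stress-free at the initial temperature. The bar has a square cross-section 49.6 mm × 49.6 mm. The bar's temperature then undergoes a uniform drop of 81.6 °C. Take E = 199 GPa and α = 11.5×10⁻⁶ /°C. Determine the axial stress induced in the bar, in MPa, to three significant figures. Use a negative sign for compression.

Free thermal expansion αLΔT = 11.5e-6 · 6460 · -81.6 = -6.062 mm.
The walls impose strain ε = −(-6.062)/6460 = 9.3840e-04; σ = Eε = 199000 · 9.3840e-04 = 186.7 MPa.

187 MPa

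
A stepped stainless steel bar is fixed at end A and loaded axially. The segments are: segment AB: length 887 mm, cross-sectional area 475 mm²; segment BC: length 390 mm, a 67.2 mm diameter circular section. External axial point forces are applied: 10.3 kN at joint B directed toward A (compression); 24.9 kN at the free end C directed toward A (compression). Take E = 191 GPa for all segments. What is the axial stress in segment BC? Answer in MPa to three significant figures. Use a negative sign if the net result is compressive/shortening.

Internal axial forces (sectioning from the free end, tension +): N_BC = -24.9 kN, N_AB = -35.2 kN.
A_BC = 3547 mm².
σ_BC = N_BC/A_BC = -24900/3547 = -7.021 MPa.

-7.02 MPa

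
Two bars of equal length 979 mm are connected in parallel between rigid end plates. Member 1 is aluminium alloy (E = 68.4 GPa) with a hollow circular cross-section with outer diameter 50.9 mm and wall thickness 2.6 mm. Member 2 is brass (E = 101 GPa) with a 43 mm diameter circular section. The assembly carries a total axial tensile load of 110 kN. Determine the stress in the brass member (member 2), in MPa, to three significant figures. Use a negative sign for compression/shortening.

64.0 MPa

A_1 = 394.5 mm².
A_2 = 1452 mm².
Equal strain + equilibrium ⇒ each member carries load in proportion to AE: A₁E₁ = 26990000 N, A₂E₂ = 146700000 N, ΣAE = 173700000 N.
σ₂ = P·E₂/ΣAE = 110000·101000/173700000 = 63.98 MPa.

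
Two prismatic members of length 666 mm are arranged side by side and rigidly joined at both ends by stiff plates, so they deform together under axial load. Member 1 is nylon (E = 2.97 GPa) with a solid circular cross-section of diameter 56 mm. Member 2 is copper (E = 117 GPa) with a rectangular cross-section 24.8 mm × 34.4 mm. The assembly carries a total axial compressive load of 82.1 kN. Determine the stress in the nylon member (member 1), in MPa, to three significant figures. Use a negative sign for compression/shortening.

A_1 = 2463 mm².
A_2 = 853.1 mm².
Equal strain + equilibrium ⇒ each member carries load in proportion to AE: A₁E₁ = 7315000 N, A₂E₂ = 99820000 N, ΣAE = 107100000 N.
σ₁ = P·E₁/ΣAE = -82100·2970/107100000 = -2.276 MPa.

-2.28 MPa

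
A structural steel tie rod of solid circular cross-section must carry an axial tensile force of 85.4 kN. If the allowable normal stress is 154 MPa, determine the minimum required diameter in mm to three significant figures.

Required area A ≥ P/σ_allow = 85400/154 = 554.5 mm².
For a solid circular section, d ≥ √(4A/π) = 26.57 mm.

26.6 mm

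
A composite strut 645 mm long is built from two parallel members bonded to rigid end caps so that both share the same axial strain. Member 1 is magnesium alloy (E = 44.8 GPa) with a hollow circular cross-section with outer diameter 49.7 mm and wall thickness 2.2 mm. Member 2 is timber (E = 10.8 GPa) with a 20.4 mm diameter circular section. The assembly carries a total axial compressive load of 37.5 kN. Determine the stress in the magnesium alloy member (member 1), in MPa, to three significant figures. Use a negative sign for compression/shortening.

-92.1 MPa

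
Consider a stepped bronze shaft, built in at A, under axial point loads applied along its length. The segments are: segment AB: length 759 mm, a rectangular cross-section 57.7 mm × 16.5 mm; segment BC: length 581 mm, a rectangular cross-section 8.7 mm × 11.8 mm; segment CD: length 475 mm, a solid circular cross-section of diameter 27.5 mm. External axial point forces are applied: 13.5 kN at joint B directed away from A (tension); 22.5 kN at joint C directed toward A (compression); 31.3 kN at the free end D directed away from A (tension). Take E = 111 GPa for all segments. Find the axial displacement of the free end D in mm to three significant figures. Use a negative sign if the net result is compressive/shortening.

0.834 mm

Internal axial forces (sectioning from the free end, tension +): N_CD = 31.3 kN, N_BC = 8.8 kN, N_AB = 22.3 kN.
A_AB = 952.1 mm².
A_BC = 102.7 mm².
A_CD = 594 mm².
δ_AB = 22300·759/(952.1·111000) = 0.1602 mm
δ_BC = 8800·581/(102.7·111000) = 0.4487 mm
δ_CD = 31300·475/(594·111000) = 0.2255 mm
δ = Σδ_i = 0.8343 mm.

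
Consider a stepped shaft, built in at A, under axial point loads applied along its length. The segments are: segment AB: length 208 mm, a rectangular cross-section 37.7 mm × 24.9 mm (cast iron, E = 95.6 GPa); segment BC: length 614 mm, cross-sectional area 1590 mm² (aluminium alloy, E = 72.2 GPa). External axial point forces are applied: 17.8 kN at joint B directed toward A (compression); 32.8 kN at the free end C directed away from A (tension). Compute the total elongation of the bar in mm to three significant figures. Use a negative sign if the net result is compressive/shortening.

Internal axial forces (sectioning from the free end, tension +): N_BC = 32.8 kN, N_AB = 15 kN.
A_AB = 938.7 mm².
δ_AB = 15000·208/(938.7·95600) = 0.03477 mm
δ_BC = 32800·614/(1590·72200) = 0.1754 mm
δ = Σδ_i = 0.2102 mm.

0.210 mm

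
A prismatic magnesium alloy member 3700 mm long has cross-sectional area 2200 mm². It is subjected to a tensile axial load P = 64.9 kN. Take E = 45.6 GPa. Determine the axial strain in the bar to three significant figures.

σ = N/A = 29.5 MPa; ε = σ/E = 29.5/45600 = 6.469e-04.

6.47e-04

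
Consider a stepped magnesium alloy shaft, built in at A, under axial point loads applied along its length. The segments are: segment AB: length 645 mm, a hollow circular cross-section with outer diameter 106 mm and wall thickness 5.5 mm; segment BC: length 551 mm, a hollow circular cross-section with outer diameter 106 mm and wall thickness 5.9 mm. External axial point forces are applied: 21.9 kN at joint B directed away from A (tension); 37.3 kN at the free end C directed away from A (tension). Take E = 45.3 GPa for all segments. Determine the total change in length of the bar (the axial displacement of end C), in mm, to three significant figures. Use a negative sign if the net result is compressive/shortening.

0.730 mm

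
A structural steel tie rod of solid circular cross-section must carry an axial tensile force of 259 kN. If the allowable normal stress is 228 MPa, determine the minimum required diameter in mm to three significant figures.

38.0 mm

Required area A ≥ P/σ_allow = 259000/228 = 1136 mm².
For a solid circular section, d ≥ √(4A/π) = 38.03 mm.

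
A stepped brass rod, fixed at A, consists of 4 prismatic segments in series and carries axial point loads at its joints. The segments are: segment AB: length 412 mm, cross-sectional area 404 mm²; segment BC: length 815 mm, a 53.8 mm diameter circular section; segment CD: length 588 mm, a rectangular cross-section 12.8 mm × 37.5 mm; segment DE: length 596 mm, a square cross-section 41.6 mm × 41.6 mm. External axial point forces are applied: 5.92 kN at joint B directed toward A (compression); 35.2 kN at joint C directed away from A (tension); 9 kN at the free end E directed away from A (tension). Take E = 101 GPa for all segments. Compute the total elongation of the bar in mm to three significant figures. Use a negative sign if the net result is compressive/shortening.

0.683 mm

Internal axial forces (sectioning from the free end, tension +): N_DE = 9 kN, N_CD = 9 kN, N_BC = 44.2 kN, N_AB = 38.28 kN.
A_BC = 2273 mm².
A_CD = 480 mm².
A_DE = 1731 mm².
δ_AB = 38280·412/(404·101000) = 0.3865 mm
δ_BC = 44200·815/(2273·101000) = 0.1569 mm
δ_CD = 9000·588/(480·101000) = 0.1092 mm
δ_DE = 9000·596/(1731·101000) = 0.03069 mm
δ = Σδ_i = 0.6833 mm.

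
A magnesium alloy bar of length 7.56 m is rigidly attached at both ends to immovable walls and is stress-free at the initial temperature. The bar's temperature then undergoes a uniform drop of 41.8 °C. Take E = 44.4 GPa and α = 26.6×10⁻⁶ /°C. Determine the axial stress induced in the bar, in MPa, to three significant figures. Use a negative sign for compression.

49.4 MPa

Free thermal expansion αLΔT = 26.6e-6 · 7560 · -41.8 = -8.406 mm.
The walls impose strain ε = −(-8.406)/7560 = 1.1119e-03; σ = Eε = 44400 · 1.1119e-03 = 49.37 MPa.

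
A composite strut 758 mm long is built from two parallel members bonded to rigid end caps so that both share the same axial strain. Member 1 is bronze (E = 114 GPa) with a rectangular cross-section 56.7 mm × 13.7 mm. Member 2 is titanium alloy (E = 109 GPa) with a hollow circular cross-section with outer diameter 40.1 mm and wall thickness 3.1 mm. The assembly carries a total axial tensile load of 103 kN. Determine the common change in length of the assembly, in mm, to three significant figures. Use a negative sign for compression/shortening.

A_1 = 776.8 mm².
A_2 = 360.3 mm².
Equal strain + equilibrium ⇒ each member carries load in proportion to AE: A₁E₁ = 88550000 N, A₂E₂ = 39280000 N, ΣAE = 127800000 N.
δ = PL/ΣAE = 103000·758/127800000 = 0.6108 mm.

0.611 mm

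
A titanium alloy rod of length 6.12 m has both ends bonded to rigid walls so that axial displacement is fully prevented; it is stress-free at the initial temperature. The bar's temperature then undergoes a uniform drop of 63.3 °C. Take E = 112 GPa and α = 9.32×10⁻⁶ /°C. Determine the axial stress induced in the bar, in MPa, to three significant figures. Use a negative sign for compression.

66.1 MPa

Free thermal expansion αLΔT = 9.32e-6 · 6120 · -63.3 = -3.611 mm.
The walls impose strain ε = −(-3.611)/6120 = 5.8996e-04; σ = Eε = 112000 · 5.8996e-04 = 66.08 MPa.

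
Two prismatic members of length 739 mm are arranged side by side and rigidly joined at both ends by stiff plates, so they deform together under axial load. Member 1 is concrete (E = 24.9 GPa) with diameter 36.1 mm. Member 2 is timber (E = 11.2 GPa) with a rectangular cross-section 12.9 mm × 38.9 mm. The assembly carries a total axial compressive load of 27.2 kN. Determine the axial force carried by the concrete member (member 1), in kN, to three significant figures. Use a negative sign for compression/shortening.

A_1 = 1024 mm².
A_2 = 501.8 mm².
Equal strain + equilibrium ⇒ each member carries load in proportion to AE: A₁E₁ = 25490000 N, A₂E₂ = 5620000 N, ΣAE = 31110000 N.
F₁ = P·A₁E₁/ΣAE = -27200·25490000/31110000 = -22290 N.

-22.3 kN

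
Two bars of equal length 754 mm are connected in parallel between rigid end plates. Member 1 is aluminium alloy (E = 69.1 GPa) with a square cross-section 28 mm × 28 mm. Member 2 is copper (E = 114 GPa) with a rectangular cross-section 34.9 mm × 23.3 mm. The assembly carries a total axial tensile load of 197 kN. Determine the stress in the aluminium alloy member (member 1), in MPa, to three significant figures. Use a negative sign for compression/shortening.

92.7 MPa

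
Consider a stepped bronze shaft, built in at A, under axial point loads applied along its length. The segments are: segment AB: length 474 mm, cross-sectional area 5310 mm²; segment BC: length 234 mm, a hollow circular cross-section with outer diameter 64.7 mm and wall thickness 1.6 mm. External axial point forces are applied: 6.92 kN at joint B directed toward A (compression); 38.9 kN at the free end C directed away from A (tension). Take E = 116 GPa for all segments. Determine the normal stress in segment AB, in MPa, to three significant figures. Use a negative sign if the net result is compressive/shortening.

6.02 MPa

Internal axial forces (sectioning from the free end, tension +): N_BC = 38.9 kN, N_AB = 31.98 kN.
σ_AB = N_AB/A_AB = 31980/5310 = 6.023 MPa.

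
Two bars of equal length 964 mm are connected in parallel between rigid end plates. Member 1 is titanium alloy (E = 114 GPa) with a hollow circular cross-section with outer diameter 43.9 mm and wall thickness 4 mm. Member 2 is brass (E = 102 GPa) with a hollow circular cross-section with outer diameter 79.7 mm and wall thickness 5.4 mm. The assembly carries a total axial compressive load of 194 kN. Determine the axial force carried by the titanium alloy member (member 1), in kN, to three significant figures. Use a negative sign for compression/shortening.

-59.7 kN

A_1 = 501.4 mm².
A_2 = 1260 mm².
Equal strain + equilibrium ⇒ each member carries load in proportion to AE: A₁E₁ = 57160000 N, A₂E₂ = 128600000 N, ΣAE = 185700000 N.
F₁ = P·A₁E₁/ΣAE = -194000·57160000/185700000 = -59710 N.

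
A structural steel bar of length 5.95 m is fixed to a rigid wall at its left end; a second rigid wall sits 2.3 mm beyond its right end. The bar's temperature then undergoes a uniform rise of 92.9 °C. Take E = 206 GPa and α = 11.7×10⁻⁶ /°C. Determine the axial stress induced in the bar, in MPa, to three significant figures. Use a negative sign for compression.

-144 MPa

Free thermal expansion αLΔT = 11.7e-6 · 5950 · 92.9 = 6.467 mm.
The walls engage after the gap closes; constrained expansion = 6.467 − 2.3 = 4.167 mm.
The walls impose strain ε = −(4.167)/5950 = -7.0038e-04; σ = Eε = 206000 · -7.0038e-04 = -144.3 MPa.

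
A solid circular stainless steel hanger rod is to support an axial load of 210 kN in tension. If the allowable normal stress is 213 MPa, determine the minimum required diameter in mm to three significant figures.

35.4 mm

Required area A ≥ P/σ_allow = 210000/213 = 985.9 mm².
For a solid circular section, d ≥ √(4A/π) = 35.43 mm.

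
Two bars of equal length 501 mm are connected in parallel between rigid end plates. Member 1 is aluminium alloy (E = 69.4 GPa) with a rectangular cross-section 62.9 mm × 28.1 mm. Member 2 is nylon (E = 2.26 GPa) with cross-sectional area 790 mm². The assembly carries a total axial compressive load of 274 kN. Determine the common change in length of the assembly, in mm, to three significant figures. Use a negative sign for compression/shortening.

A_1 = 1767 mm².
Equal strain + equilibrium ⇒ each member carries load in proportion to AE: A₁E₁ = 122700000 N, A₂E₂ = 1785000 N, ΣAE = 124400000 N.
δ = PL/ΣAE = -274000·501/124400000 = -1.103 mm.

-1.10 mm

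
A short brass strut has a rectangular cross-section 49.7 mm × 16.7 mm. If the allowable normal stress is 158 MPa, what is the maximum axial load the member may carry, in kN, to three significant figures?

131 kN

A = 830 mm².
P_max = σ_allow · A = 158 · 830 = 131100 N = 131.1 kN.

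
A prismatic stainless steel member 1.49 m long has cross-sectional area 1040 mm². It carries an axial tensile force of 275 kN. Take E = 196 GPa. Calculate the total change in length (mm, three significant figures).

δ_mech = NL/(AE) = 275000·1490/(1040·196000) = 2.01 mm.

2.01 mm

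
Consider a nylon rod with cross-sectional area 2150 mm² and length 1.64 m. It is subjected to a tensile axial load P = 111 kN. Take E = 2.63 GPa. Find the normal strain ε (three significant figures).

0.0196

σ = N/A = 51.63 MPa; ε = σ/E = 51.63/2630 = 1.963e-02.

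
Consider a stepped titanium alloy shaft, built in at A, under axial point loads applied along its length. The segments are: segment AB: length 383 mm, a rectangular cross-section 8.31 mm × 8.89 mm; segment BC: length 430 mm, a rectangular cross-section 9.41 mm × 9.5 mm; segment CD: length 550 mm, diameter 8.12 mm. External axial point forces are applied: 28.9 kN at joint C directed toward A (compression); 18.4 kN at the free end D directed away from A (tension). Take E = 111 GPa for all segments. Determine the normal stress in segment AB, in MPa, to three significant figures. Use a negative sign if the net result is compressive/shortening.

Internal axial forces (sectioning from the free end, tension +): N_CD = 18.4 kN, N_BC = -10.5 kN, N_AB = -10.5 kN.
A_AB = 73.88 mm².
σ_AB = N_AB/A_AB = -10500/73.88 = -142.1 MPa.

-142 MPa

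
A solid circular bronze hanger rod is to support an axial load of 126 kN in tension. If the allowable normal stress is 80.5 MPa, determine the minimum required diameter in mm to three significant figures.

44.6 mm

Required area A ≥ P/σ_allow = 126000/80.5 = 1565 mm².
For a solid circular section, d ≥ √(4A/π) = 44.64 mm.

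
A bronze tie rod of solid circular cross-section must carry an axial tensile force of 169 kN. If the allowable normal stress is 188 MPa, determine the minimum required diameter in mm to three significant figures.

33.8 mm

Required area A ≥ P/σ_allow = 169000/188 = 898.9 mm².
For a solid circular section, d ≥ √(4A/π) = 33.83 mm.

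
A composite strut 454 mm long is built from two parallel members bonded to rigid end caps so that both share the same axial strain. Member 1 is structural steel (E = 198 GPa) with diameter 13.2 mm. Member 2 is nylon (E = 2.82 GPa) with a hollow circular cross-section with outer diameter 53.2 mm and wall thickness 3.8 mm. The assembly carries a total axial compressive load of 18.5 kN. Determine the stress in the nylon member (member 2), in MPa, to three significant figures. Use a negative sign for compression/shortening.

A_1 = 136.8 mm².
A_2 = 589.7 mm².
Equal strain + equilibrium ⇒ each member carries load in proportion to AE: A₁E₁ = 27100000 N, A₂E₂ = 1663000 N, ΣAE = 28760000 N.
σ₂ = P·E₂/ΣAE = -18500·2820/28760000 = -1.814 MPa.

-1.81 MPa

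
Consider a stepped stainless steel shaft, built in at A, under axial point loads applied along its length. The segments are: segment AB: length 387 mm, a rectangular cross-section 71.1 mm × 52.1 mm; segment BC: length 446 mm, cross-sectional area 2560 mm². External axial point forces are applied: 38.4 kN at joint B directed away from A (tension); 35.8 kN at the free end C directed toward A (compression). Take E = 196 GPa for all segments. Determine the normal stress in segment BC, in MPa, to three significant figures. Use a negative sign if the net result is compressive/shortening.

Internal axial forces (sectioning from the free end, tension +): N_BC = -35.8 kN, N_AB = 2.6 kN.
σ_BC = N_BC/A_BC = -35800/2560 = -13.98 MPa.

-14.0 MPa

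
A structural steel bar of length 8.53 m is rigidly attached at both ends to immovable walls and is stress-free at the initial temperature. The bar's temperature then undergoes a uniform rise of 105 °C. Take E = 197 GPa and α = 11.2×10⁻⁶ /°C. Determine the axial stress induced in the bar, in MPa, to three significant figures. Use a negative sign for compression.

Free thermal expansion αLΔT = 11.2e-6 · 8530 · 105 = 10.03 mm.
The walls impose strain ε = −(10.03)/8530 = -1.1760e-03; σ = Eε = 197000 · -1.1760e-03 = -231.7 MPa.

-232 MPa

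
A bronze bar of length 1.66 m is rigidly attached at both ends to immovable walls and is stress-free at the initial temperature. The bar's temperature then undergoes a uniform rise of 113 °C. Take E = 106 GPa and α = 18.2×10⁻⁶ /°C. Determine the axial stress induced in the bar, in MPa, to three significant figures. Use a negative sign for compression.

Free thermal expansion αLΔT = 18.2e-6 · 1660 · 113 = 3.414 mm.
The walls impose strain ε = −(3.414)/1660 = -2.0566e-03; σ = Eε = 106000 · -2.0566e-03 = -218 MPa.

-218 MPa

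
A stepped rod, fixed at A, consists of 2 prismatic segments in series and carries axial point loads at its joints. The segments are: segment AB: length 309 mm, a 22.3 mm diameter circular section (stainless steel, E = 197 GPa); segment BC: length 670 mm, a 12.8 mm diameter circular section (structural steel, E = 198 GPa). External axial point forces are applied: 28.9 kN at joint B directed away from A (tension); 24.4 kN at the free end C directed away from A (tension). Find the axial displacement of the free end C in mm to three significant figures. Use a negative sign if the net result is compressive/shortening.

0.856 mm

Internal axial forces (sectioning from the free end, tension +): N_BC = 24.4 kN, N_AB = 53.3 kN.
A_AB = 390.6 mm².
A_BC = 128.7 mm².
δ_AB = 53300·309/(390.6·197000) = 0.2141 mm
δ_BC = 24400·670/(128.7·198000) = 0.6416 mm
δ = Σδ_i = 0.8557 mm.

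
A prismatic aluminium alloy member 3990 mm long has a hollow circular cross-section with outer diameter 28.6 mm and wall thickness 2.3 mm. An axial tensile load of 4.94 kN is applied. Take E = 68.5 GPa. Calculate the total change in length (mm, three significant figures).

1.51 mm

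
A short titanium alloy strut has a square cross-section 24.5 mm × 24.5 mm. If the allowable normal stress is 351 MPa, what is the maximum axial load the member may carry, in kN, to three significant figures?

A = 600.2 mm².
P_max = σ_allow · A = 351 · 600.2 = 210700 N = 210.7 kN.

211 kN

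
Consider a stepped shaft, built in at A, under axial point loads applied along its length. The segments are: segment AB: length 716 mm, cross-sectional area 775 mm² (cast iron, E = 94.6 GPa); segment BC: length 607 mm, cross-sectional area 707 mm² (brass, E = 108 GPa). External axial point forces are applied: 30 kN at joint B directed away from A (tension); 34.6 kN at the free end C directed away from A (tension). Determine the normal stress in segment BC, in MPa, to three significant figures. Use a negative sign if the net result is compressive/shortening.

Internal axial forces (sectioning from the free end, tension +): N_BC = 34.6 kN, N_AB = 64.6 kN.
σ_BC = N_BC/A_BC = 34600/707 = 48.94 MPa.

48.9 MPa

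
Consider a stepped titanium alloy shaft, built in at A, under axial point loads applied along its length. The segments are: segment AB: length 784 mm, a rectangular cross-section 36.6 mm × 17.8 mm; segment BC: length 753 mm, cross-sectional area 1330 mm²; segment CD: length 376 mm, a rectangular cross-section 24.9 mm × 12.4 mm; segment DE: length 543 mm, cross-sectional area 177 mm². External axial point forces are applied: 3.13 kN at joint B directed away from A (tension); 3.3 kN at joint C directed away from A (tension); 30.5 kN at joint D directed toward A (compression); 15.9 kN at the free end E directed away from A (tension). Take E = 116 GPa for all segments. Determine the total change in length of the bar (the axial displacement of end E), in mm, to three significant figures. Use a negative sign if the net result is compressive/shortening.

0.127 mm

Internal axial forces (sectioning from the free end, tension +): N_DE = 15.9 kN, N_CD = -14.6 kN, N_BC = -11.3 kN, N_AB = -8.17 kN.
A_AB = 651.5 mm².
A_CD = 308.8 mm².
δ_AB = -8170·784/(651.5·116000) = -0.08476 mm
δ_BC = -11300·753/(1330·116000) = -0.05515 mm
δ_CD = -14600·376/(308.8·116000) = -0.1533 mm
δ_DE = 15900·543/(177·116000) = 0.4205 mm
δ = Σδ_i = 0.1273 mm.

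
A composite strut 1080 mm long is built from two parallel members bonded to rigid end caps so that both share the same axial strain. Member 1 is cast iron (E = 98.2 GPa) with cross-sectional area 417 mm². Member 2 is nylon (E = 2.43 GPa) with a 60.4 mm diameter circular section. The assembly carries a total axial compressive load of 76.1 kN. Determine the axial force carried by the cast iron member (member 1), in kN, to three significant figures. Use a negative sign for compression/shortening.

-65.0 kN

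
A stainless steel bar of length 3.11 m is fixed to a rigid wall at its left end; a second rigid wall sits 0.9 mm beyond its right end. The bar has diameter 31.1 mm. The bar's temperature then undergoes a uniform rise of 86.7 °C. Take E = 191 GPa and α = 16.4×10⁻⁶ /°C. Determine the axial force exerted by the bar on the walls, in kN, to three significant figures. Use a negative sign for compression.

Free thermal expansion αLΔT = 16.4e-6 · 3110 · 86.7 = 4.422 mm.
The walls engage after the gap closes; constrained expansion = 4.422 − 0.9 = 3.522 mm.
The walls impose strain ε = −(3.522)/3110 = -1.1325e-03; σ = Eε = 191000 · -1.1325e-03 = -216.3 MPa.
Wall reaction R = σ·A = -216.3·759.6 = -164300 N = -164.3 kN.

-164 kN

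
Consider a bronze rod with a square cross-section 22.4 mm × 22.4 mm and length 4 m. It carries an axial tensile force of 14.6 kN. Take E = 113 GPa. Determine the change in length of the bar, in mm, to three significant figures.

A = 501.8 mm².
δ_mech = NL/(AE) = 14600·4000/(501.8·113000) = 1.03 mm.

1.03 mm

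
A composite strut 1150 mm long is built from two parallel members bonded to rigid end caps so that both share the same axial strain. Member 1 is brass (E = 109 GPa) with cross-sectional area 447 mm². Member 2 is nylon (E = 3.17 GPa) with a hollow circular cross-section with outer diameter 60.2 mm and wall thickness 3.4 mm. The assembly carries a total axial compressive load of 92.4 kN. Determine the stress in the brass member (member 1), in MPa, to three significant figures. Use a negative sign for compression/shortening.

A_2 = 606.7 mm².
Equal strain + equilibrium ⇒ each member carries load in proportion to AE: A₁E₁ = 48720000 N, A₂E₂ = 1923000 N, ΣAE = 50650000 N.
σ₁ = P·E₁/ΣAE = -92400·109000/50650000 = -198.9 MPa.

-199 MPa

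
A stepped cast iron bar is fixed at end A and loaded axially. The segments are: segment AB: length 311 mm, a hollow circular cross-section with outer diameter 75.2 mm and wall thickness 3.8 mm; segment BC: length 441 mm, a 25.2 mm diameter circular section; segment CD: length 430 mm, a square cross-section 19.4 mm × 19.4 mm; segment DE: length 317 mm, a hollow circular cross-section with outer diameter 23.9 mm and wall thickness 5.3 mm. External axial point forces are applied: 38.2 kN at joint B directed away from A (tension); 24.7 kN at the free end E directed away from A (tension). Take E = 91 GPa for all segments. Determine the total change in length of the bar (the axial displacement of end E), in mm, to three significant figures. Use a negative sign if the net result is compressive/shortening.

1.08 mm

Internal axial forces (sectioning from the free end, tension +): N_DE = 24.7 kN, N_CD = 24.7 kN, N_BC = 24.7 kN, N_AB = 62.9 kN.
A_AB = 852.4 mm².
A_BC = 498.8 mm².
A_CD = 376.4 mm².
A_DE = 309.7 mm².
δ_AB = 62900·311/(852.4·91000) = 0.2522 mm
δ_BC = 24700·441/(498.8·91000) = 0.24 mm
δ_CD = 24700·430/(376.4·91000) = 0.3101 mm
δ_DE = 24700·317/(309.7·91000) = 0.2778 mm
δ = Σδ_i = 1.08 mm.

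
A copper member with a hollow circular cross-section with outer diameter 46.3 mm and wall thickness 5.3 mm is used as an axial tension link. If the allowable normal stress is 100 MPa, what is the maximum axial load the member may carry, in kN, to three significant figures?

68.3 kN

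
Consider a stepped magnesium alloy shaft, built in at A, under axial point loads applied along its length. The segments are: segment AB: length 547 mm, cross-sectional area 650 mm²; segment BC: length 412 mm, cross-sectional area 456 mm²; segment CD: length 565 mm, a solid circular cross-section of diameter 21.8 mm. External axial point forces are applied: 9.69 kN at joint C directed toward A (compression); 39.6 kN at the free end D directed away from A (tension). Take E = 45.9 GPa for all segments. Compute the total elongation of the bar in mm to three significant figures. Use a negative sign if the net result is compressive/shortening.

Internal axial forces (sectioning from the free end, tension +): N_CD = 39.6 kN, N_BC = 29.91 kN, N_AB = 29.91 kN.
A_CD = 373.3 mm².
δ_AB = 29910·547/(650·45900) = 0.5484 mm
δ_BC = 29910·412/(456·45900) = 0.5888 mm
δ_CD = 39600·565/(373.3·45900) = 1.306 mm
δ = Σδ_i = 2.443 mm.

2.44 mm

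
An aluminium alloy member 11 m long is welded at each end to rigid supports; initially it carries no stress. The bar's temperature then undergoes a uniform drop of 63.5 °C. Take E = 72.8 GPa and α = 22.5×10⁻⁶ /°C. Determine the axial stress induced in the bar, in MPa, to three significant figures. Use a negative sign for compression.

104 MPa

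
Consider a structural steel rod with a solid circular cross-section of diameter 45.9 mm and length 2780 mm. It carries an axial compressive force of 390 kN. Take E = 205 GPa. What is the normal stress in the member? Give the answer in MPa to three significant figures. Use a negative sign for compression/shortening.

-236 MPa

A = 1655 mm².
σ = N/A = -390000/1655 = -235.7 MPa.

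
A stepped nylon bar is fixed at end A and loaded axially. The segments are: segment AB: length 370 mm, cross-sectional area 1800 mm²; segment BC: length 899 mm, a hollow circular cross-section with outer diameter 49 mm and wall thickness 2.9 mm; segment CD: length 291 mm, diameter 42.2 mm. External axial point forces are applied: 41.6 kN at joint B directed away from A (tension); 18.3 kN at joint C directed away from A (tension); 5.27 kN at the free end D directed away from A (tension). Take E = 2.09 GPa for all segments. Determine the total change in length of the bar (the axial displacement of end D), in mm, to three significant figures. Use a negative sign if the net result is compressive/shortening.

Internal axial forces (sectioning from the free end, tension +): N_CD = 5.27 kN, N_BC = 23.57 kN, N_AB = 65.17 kN.
A_BC = 420 mm².
A_CD = 1399 mm².
δ_AB = 65170·370/(1800·2090) = 6.41 mm
δ_BC = 23570·899/(420·2090) = 24.14 mm
δ_CD = 5270·291/(1399·2090) = 0.5246 mm
δ = Σδ_i = 31.07 mm.

31.1 mm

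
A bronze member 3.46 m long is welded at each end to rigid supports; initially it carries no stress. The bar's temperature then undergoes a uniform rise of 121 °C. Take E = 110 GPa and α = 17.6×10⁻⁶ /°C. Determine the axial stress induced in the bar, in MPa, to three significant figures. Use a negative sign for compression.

-234 MPa

Free thermal expansion αLΔT = 17.6e-6 · 3460 · 121 = 7.368 mm.
The walls impose strain ε = −(7.368)/3460 = -2.1296e-03; σ = Eε = 110000 · -2.1296e-03 = -234.3 MPa.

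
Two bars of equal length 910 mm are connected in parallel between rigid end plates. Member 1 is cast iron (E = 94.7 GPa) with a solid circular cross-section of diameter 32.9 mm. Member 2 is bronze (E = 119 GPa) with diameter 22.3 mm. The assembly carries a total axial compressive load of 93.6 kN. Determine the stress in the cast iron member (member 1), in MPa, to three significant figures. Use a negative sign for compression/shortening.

A_1 = 850.1 mm².
A_2 = 390.6 mm².
Equal strain + equilibrium ⇒ each member carries load in proportion to AE: A₁E₁ = 80510000 N, A₂E₂ = 46480000 N, ΣAE = 127000000 N.
σ₁ = P·E₁/ΣAE = -93600·94700/127000000 = -69.8 MPa.

-69.8 MPa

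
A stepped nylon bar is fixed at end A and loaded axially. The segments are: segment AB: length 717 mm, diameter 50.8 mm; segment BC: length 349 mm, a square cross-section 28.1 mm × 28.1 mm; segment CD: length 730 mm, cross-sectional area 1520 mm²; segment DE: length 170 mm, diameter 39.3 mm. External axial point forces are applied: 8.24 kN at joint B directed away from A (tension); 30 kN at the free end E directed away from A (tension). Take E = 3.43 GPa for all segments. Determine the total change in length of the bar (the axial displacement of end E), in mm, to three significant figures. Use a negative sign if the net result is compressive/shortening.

Internal axial forces (sectioning from the free end, tension +): N_DE = 30 kN, N_CD = 30 kN, N_BC = 30 kN, N_AB = 38.24 kN.
A_AB = 2027 mm².
A_BC = 789.6 mm².
A_DE = 1213 mm².
δ_AB = 38240·717/(2027·3430) = 3.944 mm
δ_BC = 30000·349/(789.6·3430) = 3.866 mm
δ_CD = 30000·730/(1520·3430) = 4.201 mm
δ_DE = 30000·170/(1213·3430) = 1.226 mm
δ = Σδ_i = 13.24 mm.

13.2 mm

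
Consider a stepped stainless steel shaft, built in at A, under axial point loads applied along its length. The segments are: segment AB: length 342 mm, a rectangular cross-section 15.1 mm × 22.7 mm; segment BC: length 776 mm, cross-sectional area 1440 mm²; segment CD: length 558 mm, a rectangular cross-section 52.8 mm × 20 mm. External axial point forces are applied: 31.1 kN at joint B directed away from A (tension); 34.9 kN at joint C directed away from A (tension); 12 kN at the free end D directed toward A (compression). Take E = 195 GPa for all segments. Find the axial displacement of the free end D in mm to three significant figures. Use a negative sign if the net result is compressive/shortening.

Internal axial forces (sectioning from the free end, tension +): N_CD = -12 kN, N_BC = 22.9 kN, N_AB = 54 kN.
A_AB = 342.8 mm².
A_CD = 1056 mm².
δ_AB = 54000·342/(342.8·195000) = 0.2763 mm
δ_BC = 22900·776/(1440·195000) = 0.06328 mm
δ_CD = -12000·558/(1056·195000) = -0.03252 mm
δ = Σδ_i = 0.3071 mm.

0.307 mm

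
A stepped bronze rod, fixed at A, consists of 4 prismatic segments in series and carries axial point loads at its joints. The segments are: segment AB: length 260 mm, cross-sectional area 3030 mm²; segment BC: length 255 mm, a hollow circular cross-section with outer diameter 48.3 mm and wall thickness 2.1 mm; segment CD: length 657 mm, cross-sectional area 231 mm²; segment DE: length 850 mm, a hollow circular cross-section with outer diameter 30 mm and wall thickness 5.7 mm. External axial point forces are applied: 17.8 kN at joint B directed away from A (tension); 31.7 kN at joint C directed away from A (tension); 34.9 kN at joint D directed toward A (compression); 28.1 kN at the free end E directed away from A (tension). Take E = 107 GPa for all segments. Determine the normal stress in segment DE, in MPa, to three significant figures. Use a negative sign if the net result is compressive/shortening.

Internal axial forces (sectioning from the free end, tension +): N_DE = 28.1 kN, N_CD = -6.8 kN, N_BC = 24.9 kN, N_AB = 42.7 kN.
A_DE = 435.1 mm².
σ_DE = N_DE/A_DE = 28100/435.1 = 64.58 MPa.

64.6 MPa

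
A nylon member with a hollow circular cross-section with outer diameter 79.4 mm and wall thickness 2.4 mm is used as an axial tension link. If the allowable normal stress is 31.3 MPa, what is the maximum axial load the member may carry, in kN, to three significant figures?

A = 580.6 mm².
P_max = σ_allow · A = 31.3 · 580.6 = 18170 N = 18.17 kN.

18.2 kN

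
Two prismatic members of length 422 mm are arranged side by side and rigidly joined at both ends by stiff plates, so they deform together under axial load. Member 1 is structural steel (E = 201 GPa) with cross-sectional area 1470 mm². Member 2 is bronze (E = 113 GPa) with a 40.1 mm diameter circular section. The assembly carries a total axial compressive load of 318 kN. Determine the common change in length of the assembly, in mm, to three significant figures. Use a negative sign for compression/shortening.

A_2 = 1263 mm².
Equal strain + equilibrium ⇒ each member carries load in proportion to AE: A₁E₁ = 295500000 N, A₂E₂ = 142700000 N, ΣAE = 438200000 N.
δ = PL/ΣAE = -318000·422/438200000 = -0.3063 mm.

-0.306 mm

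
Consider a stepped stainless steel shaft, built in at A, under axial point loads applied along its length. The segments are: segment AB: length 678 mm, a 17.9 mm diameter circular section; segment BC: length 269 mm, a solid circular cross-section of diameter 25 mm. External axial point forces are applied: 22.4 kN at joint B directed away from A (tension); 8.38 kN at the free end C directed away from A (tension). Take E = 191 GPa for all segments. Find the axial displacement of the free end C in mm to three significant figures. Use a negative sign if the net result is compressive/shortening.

0.458 mm

Internal axial forces (sectioning from the free end, tension +): N_BC = 8.38 kN, N_AB = 30.78 kN.
A_AB = 251.6 mm².
A_BC = 490.9 mm².
δ_AB = 30780·678/(251.6·191000) = 0.4342 mm
δ_BC = 8380·269/(490.9·191000) = 0.02404 mm
δ = Σδ_i = 0.4582 mm.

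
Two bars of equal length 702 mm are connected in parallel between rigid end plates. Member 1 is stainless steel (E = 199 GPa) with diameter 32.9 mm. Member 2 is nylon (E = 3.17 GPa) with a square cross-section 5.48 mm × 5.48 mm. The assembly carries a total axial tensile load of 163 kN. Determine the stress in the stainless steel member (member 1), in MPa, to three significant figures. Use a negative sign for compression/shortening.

A_1 = 850.1 mm².
A_2 = 30.03 mm².
Equal strain + equilibrium ⇒ each member carries load in proportion to AE: A₁E₁ = 169200000 N, A₂E₂ = 95200 N, ΣAE = 169300000 N.
σ₁ = P·E₁/ΣAE = 163000·199000/169300000 = 191.6 MPa.

192 MPa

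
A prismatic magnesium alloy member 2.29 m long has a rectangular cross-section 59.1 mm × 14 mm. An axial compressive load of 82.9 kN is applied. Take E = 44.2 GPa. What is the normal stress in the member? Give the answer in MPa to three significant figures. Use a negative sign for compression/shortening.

A = 827.4 mm².
σ = N/A = -82900/827.4 = -100.2 MPa.

-100 MPa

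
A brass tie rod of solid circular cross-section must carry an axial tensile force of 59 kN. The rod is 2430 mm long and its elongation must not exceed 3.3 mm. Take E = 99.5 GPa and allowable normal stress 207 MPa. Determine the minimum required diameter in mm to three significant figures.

23.6 mm

Required area A ≥ P/σ_allow = 59000/207 = 285 mm².
For a solid circular section, d ≥ √(4A/π) = 19.05 mm.
Elongation limit: A ≥ PL/(Eδ_allow) = 59000·2430/(99500·3.3) = 436.6 mm² ⇒ d ≥ 23.58 mm.
The elongation limit governs.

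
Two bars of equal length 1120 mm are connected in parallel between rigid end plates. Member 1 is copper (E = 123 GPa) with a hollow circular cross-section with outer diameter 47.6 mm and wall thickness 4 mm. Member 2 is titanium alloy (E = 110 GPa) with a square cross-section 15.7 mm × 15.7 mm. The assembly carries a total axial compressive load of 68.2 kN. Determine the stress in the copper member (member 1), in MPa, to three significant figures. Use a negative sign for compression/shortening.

-88.8 MPa

A_1 = 547.9 mm².
A_2 = 246.5 mm².
Equal strain + equilibrium ⇒ each member carries load in proportion to AE: A₁E₁ = 67390000 N, A₂E₂ = 27110000 N, ΣAE = 94500000 N.
σ₁ = P·E₁/ΣAE = -68200·123000/94500000 = -88.76 MPa.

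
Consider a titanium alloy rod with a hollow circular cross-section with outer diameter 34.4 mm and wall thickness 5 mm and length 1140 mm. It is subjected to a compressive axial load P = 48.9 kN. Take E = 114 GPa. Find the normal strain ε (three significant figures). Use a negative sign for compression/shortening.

A = 461.8 mm².
σ = N/A = -105.9 MPa; ε = σ/E = -105.9/114000 = -9.288e-04.

-9.29e-04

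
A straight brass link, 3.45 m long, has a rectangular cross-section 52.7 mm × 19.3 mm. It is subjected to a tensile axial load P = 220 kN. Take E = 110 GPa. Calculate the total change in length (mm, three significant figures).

6.78 mm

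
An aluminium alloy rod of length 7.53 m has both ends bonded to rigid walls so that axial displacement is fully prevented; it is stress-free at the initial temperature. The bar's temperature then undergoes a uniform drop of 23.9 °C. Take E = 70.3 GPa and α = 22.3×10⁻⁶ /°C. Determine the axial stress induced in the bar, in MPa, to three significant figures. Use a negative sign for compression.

Free thermal expansion αLΔT = 22.3e-6 · 7530 · -23.9 = -4.013 mm.
The walls impose strain ε = −(-4.013)/7530 = 5.3297e-04; σ = Eε = 70300 · 5.3297e-04 = 37.47 MPa.

37.5 MPa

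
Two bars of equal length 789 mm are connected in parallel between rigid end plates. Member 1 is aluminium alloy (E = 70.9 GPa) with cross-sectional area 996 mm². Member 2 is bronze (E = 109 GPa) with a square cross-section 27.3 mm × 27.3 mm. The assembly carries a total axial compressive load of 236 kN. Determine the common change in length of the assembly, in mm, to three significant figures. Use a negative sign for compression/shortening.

-1.23 mm

A_2 = 745.3 mm².
Equal strain + equilibrium ⇒ each member carries load in proportion to AE: A₁E₁ = 70620000 N, A₂E₂ = 81240000 N, ΣAE = 151900000 N.
δ = PL/ΣAE = -236000·789/151900000 = -1.226 mm.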